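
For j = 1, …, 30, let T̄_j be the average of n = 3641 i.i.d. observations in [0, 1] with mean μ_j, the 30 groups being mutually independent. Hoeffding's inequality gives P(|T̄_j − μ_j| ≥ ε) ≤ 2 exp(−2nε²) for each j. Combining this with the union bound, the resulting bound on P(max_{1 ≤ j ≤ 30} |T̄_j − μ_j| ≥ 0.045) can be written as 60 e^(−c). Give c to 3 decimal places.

Union bound over the 30 events: P(max_{1 ≤ j ≤ 30} |T̄_j − μ_j| ≥ 0.045) ≤ 30·2·exp(−2nε²) = 60 exp(−2·3641·0.045²).
So c = 2·3641·0.045² = 14.7461.

14.746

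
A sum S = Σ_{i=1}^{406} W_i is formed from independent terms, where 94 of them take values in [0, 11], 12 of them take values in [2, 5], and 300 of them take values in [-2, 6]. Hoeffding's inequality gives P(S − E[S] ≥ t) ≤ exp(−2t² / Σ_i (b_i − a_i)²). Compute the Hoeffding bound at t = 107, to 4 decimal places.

0.4741

Σ(b_i − a_i)² = 94·11² + 12·3² + 300·8² = 30682.
Exponent = 2·107² / 30682 = 0.74630.
Bound = exp(−0.74630) = 0.47412.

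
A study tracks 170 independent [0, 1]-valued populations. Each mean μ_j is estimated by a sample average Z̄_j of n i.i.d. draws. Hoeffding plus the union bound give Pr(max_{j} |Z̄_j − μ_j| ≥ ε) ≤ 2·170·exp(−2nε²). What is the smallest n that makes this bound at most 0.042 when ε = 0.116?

Need 2·170·exp(−2nε²) ≤ 0.042, i.e. exp(−2nε²) ≤ 0.042/340.
So 2nε² ≥ ln(340/0.042) = 8.999031.
Hence n ≥ 8.999031/(2·0.116²) = 334.387.
The smallest integer n is 335.

335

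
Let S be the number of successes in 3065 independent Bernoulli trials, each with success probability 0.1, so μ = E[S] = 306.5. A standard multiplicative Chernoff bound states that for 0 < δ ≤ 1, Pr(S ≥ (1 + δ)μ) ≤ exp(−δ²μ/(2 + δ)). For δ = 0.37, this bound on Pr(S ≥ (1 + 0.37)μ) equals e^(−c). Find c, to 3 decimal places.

17.705

c = δ²μ/(2 + δ) = 0.37²·306.5/(2 + 0.37) = 17.7046.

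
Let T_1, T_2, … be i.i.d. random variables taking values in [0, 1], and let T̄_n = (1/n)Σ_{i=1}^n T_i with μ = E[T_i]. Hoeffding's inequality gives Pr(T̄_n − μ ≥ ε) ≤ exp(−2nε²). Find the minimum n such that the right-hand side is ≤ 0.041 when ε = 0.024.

Require exp(−2nε²) ≤ 0.041, i.e. 2nε² ≥ ln(1/0.041) = 3.194183.
So n ≥ 3.194183 / (2·0.024²) = 2772.728.
The smallest integer n is 2773.

2773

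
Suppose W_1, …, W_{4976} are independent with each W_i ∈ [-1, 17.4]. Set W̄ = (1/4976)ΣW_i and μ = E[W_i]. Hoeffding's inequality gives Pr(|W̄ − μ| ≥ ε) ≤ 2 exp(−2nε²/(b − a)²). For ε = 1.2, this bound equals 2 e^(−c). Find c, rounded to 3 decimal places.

c = 2nε²/(b − a)² = 2·4976·1.2² / 18.4² = 42.3289.

42.329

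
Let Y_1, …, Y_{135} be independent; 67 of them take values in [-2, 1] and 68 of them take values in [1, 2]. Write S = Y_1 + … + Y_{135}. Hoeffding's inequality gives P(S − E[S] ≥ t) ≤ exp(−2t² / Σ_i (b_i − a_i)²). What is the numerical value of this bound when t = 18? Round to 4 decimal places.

Σ(b_i − a_i)² = 67·3² + 68·1² = 671.
Exponent = 2·18² / 671 = 0.96572.
Bound = exp(−0.96572) = 0.38071.

0.3807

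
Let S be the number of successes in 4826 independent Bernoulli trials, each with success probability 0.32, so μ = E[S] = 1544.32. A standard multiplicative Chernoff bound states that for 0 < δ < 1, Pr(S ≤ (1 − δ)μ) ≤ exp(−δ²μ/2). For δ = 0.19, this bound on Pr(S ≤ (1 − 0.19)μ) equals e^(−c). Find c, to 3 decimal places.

27.875

c = δ²μ/2 = 0.19²·1544.32/2 = 27.8750.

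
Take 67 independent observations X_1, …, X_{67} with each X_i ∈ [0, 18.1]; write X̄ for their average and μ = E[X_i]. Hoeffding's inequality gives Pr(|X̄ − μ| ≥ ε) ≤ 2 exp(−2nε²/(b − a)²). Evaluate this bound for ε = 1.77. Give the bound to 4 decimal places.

Exponent: 2nε²/(b − a)² = 2·67·1.77² / 18.1² = 1.28143.
Bound = 2·exp(−1.28143) = 0.55528.

0.5553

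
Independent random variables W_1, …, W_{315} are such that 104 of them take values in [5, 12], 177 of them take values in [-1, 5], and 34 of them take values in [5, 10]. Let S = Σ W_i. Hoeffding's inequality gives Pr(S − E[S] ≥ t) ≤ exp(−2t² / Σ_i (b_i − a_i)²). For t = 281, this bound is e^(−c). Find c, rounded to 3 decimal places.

12.820

Σ(b_i − a_i)² = 104·7² + 177·6² + 34·5² = 12318.
c = 2t² / 12318 = 2·281² / 12318 = 12.8204.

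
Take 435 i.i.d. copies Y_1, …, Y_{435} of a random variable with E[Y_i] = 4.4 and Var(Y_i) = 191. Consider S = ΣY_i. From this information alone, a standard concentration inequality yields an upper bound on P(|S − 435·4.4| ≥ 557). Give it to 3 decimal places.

0.268

With mean and variance of each term known, Chebyshev's inequality bounds the deviation of the sum (or sample mean).
Var(S) = n·Var(Y_i) = 435·191 = 83085.
Chebyshev: P(|S − 435·4.4| ≥ 557) ≤ Var(S)/557² = 83085/310249 = 0.2678.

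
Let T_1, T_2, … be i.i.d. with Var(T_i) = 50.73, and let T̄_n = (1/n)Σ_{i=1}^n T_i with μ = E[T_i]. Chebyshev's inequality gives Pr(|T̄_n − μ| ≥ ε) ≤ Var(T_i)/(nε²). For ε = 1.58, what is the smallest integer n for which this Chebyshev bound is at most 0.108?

189

Require 50.73/(n·1.58²) ≤ 0.108, i.e. n ≥ 50.73/(0.108·1.58²) = 188.160.
The smallest integer n is 189.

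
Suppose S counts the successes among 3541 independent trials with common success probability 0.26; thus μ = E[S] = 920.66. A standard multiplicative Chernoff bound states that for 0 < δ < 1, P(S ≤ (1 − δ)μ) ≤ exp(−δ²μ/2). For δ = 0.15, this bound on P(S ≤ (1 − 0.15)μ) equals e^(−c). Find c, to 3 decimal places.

10.357

c = δ²μ/2 = 0.15²·920.66/2 = 10.3574.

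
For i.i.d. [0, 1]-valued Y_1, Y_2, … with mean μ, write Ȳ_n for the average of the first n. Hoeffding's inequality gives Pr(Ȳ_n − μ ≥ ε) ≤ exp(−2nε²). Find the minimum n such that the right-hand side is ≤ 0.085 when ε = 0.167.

Require exp(−2nε²) ≤ 0.085, i.e. 2nε² ≥ ln(1/0.085) = 2.465104.
So n ≥ 2.465104 / (2·0.167²) = 44.195.
The smallest integer n is 45.

45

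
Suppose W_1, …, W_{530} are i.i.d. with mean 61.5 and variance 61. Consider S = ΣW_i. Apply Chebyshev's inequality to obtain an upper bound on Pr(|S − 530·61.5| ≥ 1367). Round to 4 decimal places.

Var(S) = n·Var(W_i) = 530·61 = 32330.
Chebyshev: Pr(|S − 530·61.5| ≥ 1367) ≤ Var(S)/1367² = 32330/1868689 = 0.0173.

0.0173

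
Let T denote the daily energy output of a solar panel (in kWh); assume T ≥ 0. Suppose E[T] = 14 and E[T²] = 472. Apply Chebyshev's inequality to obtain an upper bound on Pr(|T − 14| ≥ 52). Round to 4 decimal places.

Var(T) = E[T²] − (E[T])² = 472 − 196 = 276.
Chebyshev's inequality: Pr(|T − μ| ≥ t) ≤ Var(T)/t² = 276/2704 = 0.1021.

0.1021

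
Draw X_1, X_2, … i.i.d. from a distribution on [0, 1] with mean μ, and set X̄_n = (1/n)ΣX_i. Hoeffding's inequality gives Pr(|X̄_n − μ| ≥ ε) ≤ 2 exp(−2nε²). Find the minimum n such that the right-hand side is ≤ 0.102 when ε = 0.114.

Require 2·exp(−2nε²) ≤ 0.102, i.e. 2nε² ≥ ln(2/0.102) = 2.975930.
So n ≥ 2.975930 / (2·0.114²) = 114.494.
The smallest integer n is 115.

115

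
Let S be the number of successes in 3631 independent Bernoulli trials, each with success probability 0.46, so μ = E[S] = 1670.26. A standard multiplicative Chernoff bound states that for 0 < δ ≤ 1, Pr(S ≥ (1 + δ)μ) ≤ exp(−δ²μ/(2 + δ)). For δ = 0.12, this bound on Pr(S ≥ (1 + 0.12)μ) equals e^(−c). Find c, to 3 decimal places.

11.345

c = δ²μ/(2 + δ) = 0.12²·1670.26/(2 + 0.12) = 11.3452.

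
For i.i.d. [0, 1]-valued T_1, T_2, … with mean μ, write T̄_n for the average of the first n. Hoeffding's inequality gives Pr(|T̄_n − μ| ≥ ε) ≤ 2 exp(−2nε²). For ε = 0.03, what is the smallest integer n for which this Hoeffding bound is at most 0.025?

Require 2·exp(−2nε²) ≤ 0.025, i.e. 2nε² ≥ ln(2/0.025) = 4.382027.
So n ≥ 4.382027 / (2·0.03²) = 2434.459.
The smallest integer n is 2435.

2435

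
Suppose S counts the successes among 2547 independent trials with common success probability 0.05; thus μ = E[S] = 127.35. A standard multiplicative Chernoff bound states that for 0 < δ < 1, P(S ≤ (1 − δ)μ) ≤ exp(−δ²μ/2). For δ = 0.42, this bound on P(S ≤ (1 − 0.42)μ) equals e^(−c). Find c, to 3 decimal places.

11.232

c = δ²μ/2 = 0.42²·127.35/2 = 11.2323.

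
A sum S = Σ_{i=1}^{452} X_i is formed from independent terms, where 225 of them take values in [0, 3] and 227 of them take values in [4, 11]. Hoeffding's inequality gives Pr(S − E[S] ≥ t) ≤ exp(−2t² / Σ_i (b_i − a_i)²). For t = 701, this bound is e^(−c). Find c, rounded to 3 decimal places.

74.749

Σ(b_i − a_i)² = 225·3² + 227·7² = 13148.
c = 2t² / 13148 = 2·701² / 13148 = 74.7492.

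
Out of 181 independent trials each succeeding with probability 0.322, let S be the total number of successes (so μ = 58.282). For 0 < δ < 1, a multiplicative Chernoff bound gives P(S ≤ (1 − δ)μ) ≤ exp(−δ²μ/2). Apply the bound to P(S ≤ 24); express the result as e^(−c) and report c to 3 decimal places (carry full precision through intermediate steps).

10.082

Write 24 = (1 − δ)μ, so δ = 1 − 24/58.282 = 0.5882091…
Then the exponent is δ²μ/2 = (μ − 24)²/(2μ) = 10.082491.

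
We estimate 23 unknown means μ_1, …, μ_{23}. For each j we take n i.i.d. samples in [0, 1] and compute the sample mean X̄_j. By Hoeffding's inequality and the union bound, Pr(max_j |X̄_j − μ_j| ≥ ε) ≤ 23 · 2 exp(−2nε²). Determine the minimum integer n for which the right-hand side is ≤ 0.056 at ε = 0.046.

1586

Need 2·23·exp(−2nε²) ≤ 0.056, i.e. exp(−2nε²) ≤ 0.056/46.
So 2nε² ≥ ln(46/0.056) = 6.711045.
Hence n ≥ 6.711045/(2·0.046²) = 1585.786.
The smallest integer n is 1586.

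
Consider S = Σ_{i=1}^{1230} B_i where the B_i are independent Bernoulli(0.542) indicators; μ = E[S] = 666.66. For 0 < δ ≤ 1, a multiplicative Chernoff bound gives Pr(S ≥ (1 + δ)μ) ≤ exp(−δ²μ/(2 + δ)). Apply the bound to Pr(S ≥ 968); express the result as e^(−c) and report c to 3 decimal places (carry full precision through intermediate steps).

Write 968 = (1 + δ)μ, so δ = 968/666.66 − 1 = 0.4520145…
Then the exponent is δ²μ/(2 + δ) = (968 − μ)² / (μ·(2 + δ)) = 55.550265.

55.550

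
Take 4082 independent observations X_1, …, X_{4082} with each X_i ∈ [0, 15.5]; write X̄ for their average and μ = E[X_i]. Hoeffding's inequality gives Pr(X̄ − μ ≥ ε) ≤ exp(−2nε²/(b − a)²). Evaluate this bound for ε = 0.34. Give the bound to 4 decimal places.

0.0197

Exponent: 2nε²/(b − a)² = 2·4082·0.34² / 15.5² = 3.92823.
Bound = exp(−3.92823) = 0.01968.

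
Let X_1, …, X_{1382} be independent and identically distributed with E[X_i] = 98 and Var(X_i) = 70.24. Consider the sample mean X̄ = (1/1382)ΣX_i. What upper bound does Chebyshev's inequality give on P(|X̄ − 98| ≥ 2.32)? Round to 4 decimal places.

0.0094

Var(X̄) = Var(X_i)/n = 70.24/1382 = 0.050825.
Chebyshev: P(|X̄ − 98| ≥ 2.32) ≤ Var(X̄)/(2.32)² = 70.24/(1382·2.32²) = 0.0094.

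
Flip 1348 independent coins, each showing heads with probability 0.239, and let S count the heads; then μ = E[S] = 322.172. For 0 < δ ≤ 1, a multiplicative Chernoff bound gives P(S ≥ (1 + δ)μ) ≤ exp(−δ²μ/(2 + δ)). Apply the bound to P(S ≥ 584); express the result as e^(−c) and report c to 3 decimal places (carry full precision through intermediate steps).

75.652

Write 584 = (1 + δ)μ, so δ = 584/322.172 − 1 = 0.8126963…
Then the exponent is δ²μ/(2 + δ) = (584 − μ)² / (μ·(2 + δ)) = 75.652196.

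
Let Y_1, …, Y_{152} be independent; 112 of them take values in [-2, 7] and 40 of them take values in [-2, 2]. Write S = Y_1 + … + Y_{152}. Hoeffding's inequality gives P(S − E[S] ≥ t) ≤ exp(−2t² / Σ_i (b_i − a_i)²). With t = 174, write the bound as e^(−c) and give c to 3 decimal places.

Σ(b_i − a_i)² = 112·9² + 40·4² = 9712.
c = 2t² / 9712 = 2·174² / 9712 = 6.2348.

6.235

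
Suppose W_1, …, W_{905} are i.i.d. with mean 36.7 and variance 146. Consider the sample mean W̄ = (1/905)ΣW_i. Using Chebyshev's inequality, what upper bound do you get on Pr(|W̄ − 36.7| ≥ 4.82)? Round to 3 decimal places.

0.007

Var(W̄) = Var(W_i)/n = 146/905 = 0.16133.
Chebyshev: Pr(|W̄ − 36.7| ≥ 4.82) ≤ Var(W̄)/(4.82)² = 146/(905·4.82²) = 0.0069.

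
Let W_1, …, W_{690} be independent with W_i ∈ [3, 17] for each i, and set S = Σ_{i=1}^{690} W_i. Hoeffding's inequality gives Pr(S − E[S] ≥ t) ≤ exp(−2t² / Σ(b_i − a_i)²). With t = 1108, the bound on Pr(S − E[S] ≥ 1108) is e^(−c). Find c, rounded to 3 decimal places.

Σ(b_i − a_i)² = 690·(14)² = 135240.
c = 2t²/135240 = 2·1108²/135240 = 18.1553.

18.155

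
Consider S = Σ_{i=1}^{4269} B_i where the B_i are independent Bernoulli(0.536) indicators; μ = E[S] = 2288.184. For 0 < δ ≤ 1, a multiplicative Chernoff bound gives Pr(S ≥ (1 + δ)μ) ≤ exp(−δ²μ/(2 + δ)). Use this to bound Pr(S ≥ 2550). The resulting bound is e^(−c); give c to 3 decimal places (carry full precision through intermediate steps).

Write 2550 = (1 + δ)μ, so δ = 2550/2288.184 − 1 = 0.1144209…
Then the exponent is δ²μ/(2 + δ) = (2550 − μ)² / (μ·(2 + δ)) = 14.168047.

14.168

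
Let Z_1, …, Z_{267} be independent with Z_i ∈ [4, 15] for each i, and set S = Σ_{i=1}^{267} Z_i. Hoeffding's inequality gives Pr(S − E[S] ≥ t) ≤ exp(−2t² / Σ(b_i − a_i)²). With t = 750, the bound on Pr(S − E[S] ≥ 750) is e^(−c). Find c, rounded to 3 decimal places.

34.822

Σ(b_i − a_i)² = 267·(11)² = 32307.
c = 2t²/32307 = 2·750²/32307 = 34.8222.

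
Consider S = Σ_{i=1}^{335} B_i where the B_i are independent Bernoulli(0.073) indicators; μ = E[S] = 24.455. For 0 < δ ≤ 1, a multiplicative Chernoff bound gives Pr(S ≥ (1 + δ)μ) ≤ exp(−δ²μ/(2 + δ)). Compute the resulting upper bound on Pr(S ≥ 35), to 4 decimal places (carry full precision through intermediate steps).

Write 35 = (1 + δ)μ, so δ = 35/24.455 − 1 = 0.4312002…
Then the exponent is δ²μ/(2 + δ) = (35 − μ)² / (μ·(2 + δ)) = 1.870272.
Bound = exp(−1.870272) = 0.15408.

0.1541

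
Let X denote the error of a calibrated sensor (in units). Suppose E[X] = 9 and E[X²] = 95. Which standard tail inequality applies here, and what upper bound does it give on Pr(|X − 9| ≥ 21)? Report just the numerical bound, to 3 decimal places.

0.032

The first two moments determine the variance, so Chebyshev's inequality is the sharpest standard bound available.
Var(X) = E[X²] − (E[X])² = 95 − 81 = 14.
Chebyshev's inequality: Pr(|X − μ| ≥ t) ≤ Var(X)/t² = 14/441 = 0.0317.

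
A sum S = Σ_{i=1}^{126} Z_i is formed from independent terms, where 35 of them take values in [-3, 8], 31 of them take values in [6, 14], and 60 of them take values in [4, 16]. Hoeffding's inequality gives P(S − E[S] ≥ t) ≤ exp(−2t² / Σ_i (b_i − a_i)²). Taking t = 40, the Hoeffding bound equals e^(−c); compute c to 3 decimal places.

Σ(b_i − a_i)² = 35·11² + 31·8² + 60·12² = 14859.
c = 2t² / 14859 = 2·40² / 14859 = 0.2154.

0.215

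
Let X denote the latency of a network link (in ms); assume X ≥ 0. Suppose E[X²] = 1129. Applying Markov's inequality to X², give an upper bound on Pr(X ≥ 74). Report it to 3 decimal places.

0.206

Since X ≥ 0, the event {X ≥ 74} is the same as {X² ≥ 5476}.
Markov's inequality applied to X² gives Pr(X² ≥ 5476) ≤ E[X²]/5476 = 1129/5476 = 0.2062.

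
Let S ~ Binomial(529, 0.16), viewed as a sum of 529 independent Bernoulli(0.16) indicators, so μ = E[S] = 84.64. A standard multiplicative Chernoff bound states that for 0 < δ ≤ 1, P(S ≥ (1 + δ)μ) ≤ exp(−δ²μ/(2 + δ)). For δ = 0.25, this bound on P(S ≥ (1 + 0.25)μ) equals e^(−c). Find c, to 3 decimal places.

c = δ²μ/(2 + δ) = 0.25²·84.64/(2 + 0.25) = 2.3511.

2.351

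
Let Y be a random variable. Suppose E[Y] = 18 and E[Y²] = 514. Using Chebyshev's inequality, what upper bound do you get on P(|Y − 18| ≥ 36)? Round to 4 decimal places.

0.1466

Var(Y) = E[Y²] − (E[Y])² = 514 − 324 = 190.
Chebyshev's inequality: P(|Y − μ| ≥ t) ≤ Var(Y)/t² = 190/1296 = 0.1466.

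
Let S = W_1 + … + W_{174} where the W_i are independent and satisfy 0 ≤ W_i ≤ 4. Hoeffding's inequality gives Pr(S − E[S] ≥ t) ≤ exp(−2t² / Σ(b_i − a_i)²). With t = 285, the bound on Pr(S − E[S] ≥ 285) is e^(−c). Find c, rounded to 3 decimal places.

Σ(b_i − a_i)² = 174·(4)² = 2784.
c = 2t²/2784 = 2·285²/2784 = 58.3513.

58.351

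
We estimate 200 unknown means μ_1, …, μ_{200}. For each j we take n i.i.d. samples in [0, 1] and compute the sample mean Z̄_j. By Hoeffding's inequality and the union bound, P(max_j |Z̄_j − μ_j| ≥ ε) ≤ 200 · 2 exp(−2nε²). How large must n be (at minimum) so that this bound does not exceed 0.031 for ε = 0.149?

214

Need 2·200·exp(−2nε²) ≤ 0.031, i.e. exp(−2nε²) ≤ 0.031/400.
So 2nε² ≥ ln(400/0.031) = 9.465233.
Hence n ≥ 9.465233/(2·0.149²) = 213.171.
The smallest integer n is 214.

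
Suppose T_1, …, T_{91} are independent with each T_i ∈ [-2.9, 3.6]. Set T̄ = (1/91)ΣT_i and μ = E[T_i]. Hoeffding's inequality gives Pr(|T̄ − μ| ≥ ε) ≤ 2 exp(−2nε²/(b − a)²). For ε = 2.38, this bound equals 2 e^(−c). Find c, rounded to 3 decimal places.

c = 2nε²/(b − a)² = 2·91·2.38² / 6.5² = 24.4005.

24.400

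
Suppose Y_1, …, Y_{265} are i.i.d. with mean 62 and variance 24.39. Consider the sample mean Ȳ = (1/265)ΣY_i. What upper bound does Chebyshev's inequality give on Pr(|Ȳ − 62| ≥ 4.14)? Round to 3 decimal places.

0.005

Var(Ȳ) = Var(Y_i)/n = 24.39/265 = 0.092038.
Chebyshev: Pr(|Ȳ − 62| ≥ 4.14) ≤ Var(Ȳ)/(4.14)² = 24.39/(265·4.14²) = 0.0054.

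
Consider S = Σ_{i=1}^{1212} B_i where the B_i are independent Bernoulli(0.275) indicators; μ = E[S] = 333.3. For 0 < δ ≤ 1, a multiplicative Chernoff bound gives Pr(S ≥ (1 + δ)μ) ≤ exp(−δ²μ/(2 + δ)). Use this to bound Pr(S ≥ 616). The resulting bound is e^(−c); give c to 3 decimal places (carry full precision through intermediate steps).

84.188

Write 616 = (1 + δ)μ, so δ = 616/333.3 − 1 = 0.8481848…
Then the exponent is δ²μ/(2 + δ) = (616 − μ)² / (μ·(2 + δ)) = 84.187601.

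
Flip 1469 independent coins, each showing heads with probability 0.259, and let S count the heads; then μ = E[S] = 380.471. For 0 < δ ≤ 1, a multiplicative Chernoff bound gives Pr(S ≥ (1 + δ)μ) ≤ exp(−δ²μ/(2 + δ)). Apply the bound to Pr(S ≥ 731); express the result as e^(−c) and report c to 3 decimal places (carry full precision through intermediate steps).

Write 731 = (1 + δ)μ, so δ = 731/380.471 − 1 = 0.9213028…
Then the exponent is δ²μ/(2 + δ) = (731 − μ)² / (μ·(2 + δ)) = 110.547715.

110.548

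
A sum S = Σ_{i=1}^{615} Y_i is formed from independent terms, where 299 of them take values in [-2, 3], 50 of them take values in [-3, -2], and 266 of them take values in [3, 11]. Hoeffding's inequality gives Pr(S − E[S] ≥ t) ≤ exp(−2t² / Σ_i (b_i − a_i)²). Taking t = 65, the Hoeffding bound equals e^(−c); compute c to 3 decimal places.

Σ(b_i − a_i)² = 299·5² + 50·1² + 266·8² = 24549.
c = 2t² / 24549 = 2·65² / 24549 = 0.3442.

0.344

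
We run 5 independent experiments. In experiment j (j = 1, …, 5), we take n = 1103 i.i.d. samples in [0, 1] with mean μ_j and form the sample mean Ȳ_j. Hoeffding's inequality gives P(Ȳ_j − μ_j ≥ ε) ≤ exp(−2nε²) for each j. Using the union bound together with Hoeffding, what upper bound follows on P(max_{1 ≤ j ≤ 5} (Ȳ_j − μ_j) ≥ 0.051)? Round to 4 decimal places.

Per-experiment Hoeffding bound: exp(−2·1103·0.051²) = exp(−5.73781) = 0.0032218.
Union bound over 5 events: 5·0.0032218 = 0.01611.

0.0161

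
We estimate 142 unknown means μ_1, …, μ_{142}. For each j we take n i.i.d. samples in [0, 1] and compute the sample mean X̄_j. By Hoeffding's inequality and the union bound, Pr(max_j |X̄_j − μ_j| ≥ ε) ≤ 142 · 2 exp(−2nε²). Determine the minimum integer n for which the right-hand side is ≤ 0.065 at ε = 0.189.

118

Need 2·142·exp(−2nε²) ≤ 0.065, i.e. exp(−2nε²) ≤ 0.065/284.
So 2nε² ≥ ln(284/0.065) = 8.382342.
Hence n ≥ 8.382342/(2·0.189²) = 117.331.
The smallest integer n is 118.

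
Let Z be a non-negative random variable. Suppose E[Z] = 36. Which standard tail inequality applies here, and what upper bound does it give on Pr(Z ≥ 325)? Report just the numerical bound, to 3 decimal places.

0.111

Only the mean of a non-negative variable is known, so Markov's inequality is the applicable tail bound.
Markov's inequality: for a non-negative random variable, Pr(Z ≥ a) ≤ E[Z]/a.
Here E[Z] = 36 and a = 325, so the bound is 36/325 = 0.1108.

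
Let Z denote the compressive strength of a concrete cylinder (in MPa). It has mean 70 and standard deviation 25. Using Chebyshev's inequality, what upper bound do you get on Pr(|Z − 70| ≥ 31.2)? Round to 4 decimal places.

0.6421

Chebyshev: Pr(|Z − μ| ≥ t) ≤ Var(Z)/t².
Var(Z) = σ² = 25² = 625.
Bound = 625 / 973.44 = 0.6421.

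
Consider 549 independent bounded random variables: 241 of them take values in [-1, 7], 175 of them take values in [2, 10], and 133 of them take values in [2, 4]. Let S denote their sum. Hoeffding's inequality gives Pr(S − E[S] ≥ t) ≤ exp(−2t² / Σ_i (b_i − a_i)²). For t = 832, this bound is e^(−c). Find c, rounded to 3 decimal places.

50.981

Σ(b_i − a_i)² = 241·8² + 175·8² + 133·2² = 27156.
c = 2t² / 27156 = 2·832² / 27156 = 50.9813.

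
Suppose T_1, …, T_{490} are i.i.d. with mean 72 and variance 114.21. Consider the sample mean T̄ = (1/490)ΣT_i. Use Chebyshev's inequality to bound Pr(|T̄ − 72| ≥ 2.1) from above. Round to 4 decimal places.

0.0529

Var(T̄) = Var(T_i)/n = 114.21/490 = 0.23308.
Chebyshev: Pr(|T̄ − 72| ≥ 2.1) ≤ Var(T̄)/(2.1)² = 114.21/(490·2.1²) = 0.0529.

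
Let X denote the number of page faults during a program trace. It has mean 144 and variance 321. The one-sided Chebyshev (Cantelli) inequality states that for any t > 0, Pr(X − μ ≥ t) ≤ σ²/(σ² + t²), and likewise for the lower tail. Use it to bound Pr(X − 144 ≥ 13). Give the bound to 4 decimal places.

0.6551

Here σ² = 321 and t = 13, so σ² + t² = 490.
Cantelli's bound: 321/490 = 0.6551.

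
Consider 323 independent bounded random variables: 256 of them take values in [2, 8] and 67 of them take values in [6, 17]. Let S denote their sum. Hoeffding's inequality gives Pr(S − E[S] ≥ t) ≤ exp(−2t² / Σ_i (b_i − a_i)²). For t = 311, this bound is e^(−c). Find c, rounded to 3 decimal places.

11.167

Σ(b_i − a_i)² = 256·6² + 67·11² = 17323.
c = 2t² / 17323 = 2·311² / 17323 = 11.1668.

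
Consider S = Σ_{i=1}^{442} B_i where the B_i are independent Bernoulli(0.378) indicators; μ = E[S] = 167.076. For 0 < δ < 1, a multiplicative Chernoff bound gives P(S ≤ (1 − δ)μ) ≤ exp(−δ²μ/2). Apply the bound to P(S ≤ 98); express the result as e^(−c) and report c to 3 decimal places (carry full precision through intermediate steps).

14.279

Write 98 = (1 − δ)μ, so δ = 1 − 98/167.076 = 0.4134406…
Then the exponent is δ²μ/2 = (μ − 98)²/(2μ) = 14.279411.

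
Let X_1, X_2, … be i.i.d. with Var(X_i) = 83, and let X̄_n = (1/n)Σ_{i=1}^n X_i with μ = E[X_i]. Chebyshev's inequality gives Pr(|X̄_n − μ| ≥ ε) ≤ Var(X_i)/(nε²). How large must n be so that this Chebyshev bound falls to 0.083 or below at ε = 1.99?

Require 83/(n·1.99²) ≤ 0.083, i.e. n ≥ 83/(0.083·1.99²) = 252.519.
The smallest integer n is 253.

253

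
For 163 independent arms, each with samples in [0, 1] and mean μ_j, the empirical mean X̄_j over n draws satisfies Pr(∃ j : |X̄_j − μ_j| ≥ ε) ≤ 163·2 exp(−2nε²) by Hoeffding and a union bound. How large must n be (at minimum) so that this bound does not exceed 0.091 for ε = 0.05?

Need 2·163·exp(−2nε²) ≤ 0.091, i.e. exp(−2nε²) ≤ 0.091/326.
So 2nε² ≥ ln(326/0.091) = 8.183793.
Hence n ≥ 8.183793/(2·0.05²) = 1636.759.
The smallest integer n is 1637.

1637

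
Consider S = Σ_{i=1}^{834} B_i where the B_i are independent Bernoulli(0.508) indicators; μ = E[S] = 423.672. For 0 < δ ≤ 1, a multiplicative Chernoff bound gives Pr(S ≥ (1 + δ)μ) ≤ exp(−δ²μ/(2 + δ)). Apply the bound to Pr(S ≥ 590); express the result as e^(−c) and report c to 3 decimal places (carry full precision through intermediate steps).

Write 590 = (1 + δ)μ, so δ = 590/423.672 − 1 = 0.3925867…
Then the exponent is δ²μ/(2 + δ) = (590 − μ)² / (μ·(2 + δ)) = 27.291869.

27.292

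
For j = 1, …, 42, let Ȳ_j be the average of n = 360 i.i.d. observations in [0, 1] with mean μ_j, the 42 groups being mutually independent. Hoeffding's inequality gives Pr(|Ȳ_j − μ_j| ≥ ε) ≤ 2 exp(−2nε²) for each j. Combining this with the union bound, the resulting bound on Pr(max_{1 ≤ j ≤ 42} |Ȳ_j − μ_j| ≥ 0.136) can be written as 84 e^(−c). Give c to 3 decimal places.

13.317

Union bound over the 42 events: Pr(max_{1 ≤ j ≤ 42} |Ȳ_j − μ_j| ≥ 0.136) ≤ 42·2·exp(−2nε²) = 84 exp(−2·360·0.136²).
So c = 2·360·0.136² = 13.3171.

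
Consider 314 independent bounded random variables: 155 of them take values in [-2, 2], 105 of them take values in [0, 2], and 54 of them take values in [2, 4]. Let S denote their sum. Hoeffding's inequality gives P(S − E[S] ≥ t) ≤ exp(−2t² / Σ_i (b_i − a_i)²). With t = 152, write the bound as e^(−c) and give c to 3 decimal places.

Σ(b_i − a_i)² = 155·4² + 105·2² + 54·2² = 3116.
c = 2t² / 3116 = 2·152² / 3116 = 14.8293.

14.829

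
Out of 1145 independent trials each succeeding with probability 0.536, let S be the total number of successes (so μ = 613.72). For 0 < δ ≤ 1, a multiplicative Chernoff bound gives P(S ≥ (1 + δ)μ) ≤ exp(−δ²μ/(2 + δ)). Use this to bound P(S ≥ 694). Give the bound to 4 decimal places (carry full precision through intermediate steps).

0.0072

Write 694 = (1 + δ)μ, so δ = 694/613.72 − 1 = 0.1308088…
Then the exponent is δ²μ/(2 + δ) = (694 − μ)² / (μ·(2 + δ)) = 4.928332.
Bound = exp(−4.928332) = 0.00724.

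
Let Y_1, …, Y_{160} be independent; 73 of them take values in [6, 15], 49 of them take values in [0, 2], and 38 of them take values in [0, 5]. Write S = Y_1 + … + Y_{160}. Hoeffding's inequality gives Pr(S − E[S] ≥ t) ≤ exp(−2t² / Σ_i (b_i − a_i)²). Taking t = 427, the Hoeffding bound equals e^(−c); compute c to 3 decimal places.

51.659

Σ(b_i − a_i)² = 73·9² + 49·2² + 38·5² = 7059.
c = 2t² / 7059 = 2·427² / 7059 = 51.6586.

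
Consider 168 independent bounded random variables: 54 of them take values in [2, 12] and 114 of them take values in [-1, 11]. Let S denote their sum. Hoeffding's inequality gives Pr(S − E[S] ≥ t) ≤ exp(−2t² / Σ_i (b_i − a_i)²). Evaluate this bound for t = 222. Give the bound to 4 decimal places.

0.0109

Σ(b_i − a_i)² = 54·10² + 114·12² = 21816.
Exponent = 2·222² / 21816 = 4.51815.
Bound = exp(−4.51815) = 0.01091.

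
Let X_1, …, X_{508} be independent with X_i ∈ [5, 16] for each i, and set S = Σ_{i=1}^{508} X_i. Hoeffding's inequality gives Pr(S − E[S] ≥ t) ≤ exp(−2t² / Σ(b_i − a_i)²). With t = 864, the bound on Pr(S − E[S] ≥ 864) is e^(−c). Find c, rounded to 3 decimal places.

Σ(b_i − a_i)² = 508·(11)² = 61468.
c = 2t²/61468 = 2·864²/61468 = 24.2889.

24.289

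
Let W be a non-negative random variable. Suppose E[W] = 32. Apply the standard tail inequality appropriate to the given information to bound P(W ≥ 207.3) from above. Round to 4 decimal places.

Only the mean of a non-negative variable is known, so Markov's inequality is the applicable tail bound.
Markov's inequality: for a non-negative random variable, P(W ≥ a) ≤ E[W]/a.
Here E[W] = 32 and a = 207.3, so the bound is 32/207.3 = 0.1544.

0.1544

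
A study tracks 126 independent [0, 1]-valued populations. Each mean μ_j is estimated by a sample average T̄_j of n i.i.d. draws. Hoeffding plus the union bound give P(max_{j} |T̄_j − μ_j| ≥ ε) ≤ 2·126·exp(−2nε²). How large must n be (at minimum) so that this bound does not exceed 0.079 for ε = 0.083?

586

Need 2·126·exp(−2nε²) ≤ 0.079, i.e. exp(−2nε²) ≤ 0.079/252.
So 2nε² ≥ ln(252/0.079) = 8.067737.
Hence n ≥ 8.067737/(2·0.083²) = 585.552.
The smallest integer n is 586.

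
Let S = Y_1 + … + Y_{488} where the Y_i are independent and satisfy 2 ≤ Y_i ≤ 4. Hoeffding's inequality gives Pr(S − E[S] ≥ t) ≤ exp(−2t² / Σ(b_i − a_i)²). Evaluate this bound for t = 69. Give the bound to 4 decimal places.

0.0076

Σ(b_i − a_i)² = 488·(2)² = 1952.
Exponent = 2·69²/1952 = 4.8781.
Bound = exp(−4.8781) = 0.00761.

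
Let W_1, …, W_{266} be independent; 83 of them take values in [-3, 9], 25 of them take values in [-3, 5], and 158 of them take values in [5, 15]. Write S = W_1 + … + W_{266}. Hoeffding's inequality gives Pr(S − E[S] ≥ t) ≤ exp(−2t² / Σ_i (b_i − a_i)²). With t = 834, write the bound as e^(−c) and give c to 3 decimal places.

47.394

Σ(b_i − a_i)² = 83·12² + 25·8² + 158·10² = 29352.
c = 2t² / 29352 = 2·834² / 29352 = 47.3941.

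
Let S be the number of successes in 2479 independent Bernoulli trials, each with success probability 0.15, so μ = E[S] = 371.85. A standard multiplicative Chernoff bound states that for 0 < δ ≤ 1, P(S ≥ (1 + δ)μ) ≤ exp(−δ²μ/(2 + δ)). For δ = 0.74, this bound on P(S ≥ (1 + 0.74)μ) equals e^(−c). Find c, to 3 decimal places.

c = δ²μ/(2 + δ) = 0.74²·371.85/(2 + 0.74) = 74.3157.

74.316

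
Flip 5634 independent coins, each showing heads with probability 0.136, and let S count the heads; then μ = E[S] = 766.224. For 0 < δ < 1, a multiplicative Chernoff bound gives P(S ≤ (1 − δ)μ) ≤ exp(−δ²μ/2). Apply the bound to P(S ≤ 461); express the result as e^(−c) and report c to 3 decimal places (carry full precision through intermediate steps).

Write 461 = (1 − δ)μ, so δ = 1 − 461/766.224 = 0.3983483…
Then the exponent is δ²μ/2 = (μ − 461)²/(2μ) = 60.792725.

60.793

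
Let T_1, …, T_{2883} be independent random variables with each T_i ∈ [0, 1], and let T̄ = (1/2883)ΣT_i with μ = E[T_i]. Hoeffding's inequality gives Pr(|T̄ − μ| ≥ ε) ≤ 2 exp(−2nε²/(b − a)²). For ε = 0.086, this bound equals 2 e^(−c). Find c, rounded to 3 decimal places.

42.645

c = 2nε²/(b − a)² = 2·2883·0.086² / 1² = 42.6453.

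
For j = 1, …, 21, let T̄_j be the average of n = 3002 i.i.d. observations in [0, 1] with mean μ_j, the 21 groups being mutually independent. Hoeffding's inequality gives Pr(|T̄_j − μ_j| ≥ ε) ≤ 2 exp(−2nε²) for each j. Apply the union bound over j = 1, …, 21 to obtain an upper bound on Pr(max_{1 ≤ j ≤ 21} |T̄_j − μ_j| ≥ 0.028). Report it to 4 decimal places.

Per-experiment Hoeffding bound: 2·exp(−2·3002·0.028²) = 2·exp(−4.70714) = 0.018061.
Union bound over 21 events: 21·0.018061 = 0.37929.

0.3793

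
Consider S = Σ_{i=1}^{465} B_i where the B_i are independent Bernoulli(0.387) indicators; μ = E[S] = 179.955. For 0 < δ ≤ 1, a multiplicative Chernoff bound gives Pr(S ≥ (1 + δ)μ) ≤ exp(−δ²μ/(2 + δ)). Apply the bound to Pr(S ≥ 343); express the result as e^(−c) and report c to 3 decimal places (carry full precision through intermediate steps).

50.834

Write 343 = (1 + δ)μ, so δ = 343/179.955 − 1 = 0.9060321…
Then the exponent is δ²μ/(2 + δ) = (343 − μ)² / (μ·(2 + δ)) = 50.833575.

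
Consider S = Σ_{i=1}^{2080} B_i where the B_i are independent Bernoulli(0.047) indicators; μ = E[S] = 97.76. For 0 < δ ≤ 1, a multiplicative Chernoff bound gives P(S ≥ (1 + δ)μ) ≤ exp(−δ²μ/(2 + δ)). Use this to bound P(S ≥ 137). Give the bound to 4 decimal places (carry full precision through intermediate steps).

0.0014

Write 137 = (1 + δ)μ, so δ = 137/97.76 − 1 = 0.4013912…
Then the exponent is δ²μ/(2 + δ) = (137 − μ)² / (μ·(2 + δ)) = 6.558944.
Bound = exp(−6.558944) = 0.00142.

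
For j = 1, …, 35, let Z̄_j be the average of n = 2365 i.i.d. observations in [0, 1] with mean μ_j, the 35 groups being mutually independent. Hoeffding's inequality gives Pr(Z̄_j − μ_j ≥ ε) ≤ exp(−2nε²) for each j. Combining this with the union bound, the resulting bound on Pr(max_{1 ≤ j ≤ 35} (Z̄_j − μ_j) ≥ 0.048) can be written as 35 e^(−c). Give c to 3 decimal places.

10.898

Union bound over the 35 events: Pr(max_{1 ≤ j ≤ 35} (Z̄_j − μ_j) ≥ 0.048) ≤ 35·exp(−2nε²) = 35 exp(−2·2365·0.048²).
So c = 2·2365·0.048² = 10.8979.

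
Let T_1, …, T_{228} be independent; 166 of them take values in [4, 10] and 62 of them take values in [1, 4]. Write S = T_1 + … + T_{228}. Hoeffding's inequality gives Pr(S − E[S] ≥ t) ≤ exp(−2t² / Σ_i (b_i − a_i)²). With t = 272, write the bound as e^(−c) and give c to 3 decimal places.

22.646

Σ(b_i − a_i)² = 166·6² + 62·3² = 6534.
c = 2t² / 6534 = 2·272² / 6534 = 22.6459.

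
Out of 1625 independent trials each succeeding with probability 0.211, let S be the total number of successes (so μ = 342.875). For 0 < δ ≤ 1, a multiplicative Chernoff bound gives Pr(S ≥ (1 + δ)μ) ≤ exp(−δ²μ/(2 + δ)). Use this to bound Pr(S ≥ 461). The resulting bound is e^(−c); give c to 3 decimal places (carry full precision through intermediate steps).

17.358

Write 461 = (1 + δ)μ, so δ = 461/342.875 − 1 = 0.3445133…
Then the exponent is δ²μ/(2 + δ) = (461 − μ)² / (μ·(2 + δ)) = 17.357818.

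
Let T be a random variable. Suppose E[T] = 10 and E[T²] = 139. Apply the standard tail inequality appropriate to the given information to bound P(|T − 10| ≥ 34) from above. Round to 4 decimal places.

The first two moments determine the variance, so Chebyshev's inequality is the sharpest standard bound available.
Var(T) = E[T²] − (E[T])² = 139 − 100 = 39.
Chebyshev's inequality: P(|T − μ| ≥ t) ≤ Var(T)/t² = 39/1156 = 0.0337.

0.0337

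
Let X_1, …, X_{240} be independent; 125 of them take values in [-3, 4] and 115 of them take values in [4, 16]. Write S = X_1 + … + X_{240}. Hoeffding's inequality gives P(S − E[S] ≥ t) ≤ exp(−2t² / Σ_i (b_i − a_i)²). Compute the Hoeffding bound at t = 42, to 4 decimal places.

Σ(b_i − a_i)² = 125·7² + 115·12² = 22685.
Exponent = 2·42² / 22685 = 0.15552.
Bound = exp(−0.15552) = 0.85597.

0.8560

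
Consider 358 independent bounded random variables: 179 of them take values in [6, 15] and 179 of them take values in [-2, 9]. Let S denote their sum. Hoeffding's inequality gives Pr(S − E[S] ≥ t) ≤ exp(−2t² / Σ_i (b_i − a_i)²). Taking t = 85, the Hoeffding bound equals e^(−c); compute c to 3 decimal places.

0.400

Σ(b_i − a_i)² = 179·9² + 179·11² = 36158.
c = 2t² / 36158 = 2·85² / 36158 = 0.3996.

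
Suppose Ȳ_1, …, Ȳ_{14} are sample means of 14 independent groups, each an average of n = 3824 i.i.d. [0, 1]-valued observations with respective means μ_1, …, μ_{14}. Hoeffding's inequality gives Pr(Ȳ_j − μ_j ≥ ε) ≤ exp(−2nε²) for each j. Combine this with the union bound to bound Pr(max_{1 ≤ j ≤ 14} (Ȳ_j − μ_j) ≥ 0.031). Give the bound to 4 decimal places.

0.0090

Per-experiment Hoeffding bound: exp(−2·3824·0.031²) = exp(−7.34973) = 0.00064277.
Union bound over 14 events: 14·0.00064277 = 0.00900.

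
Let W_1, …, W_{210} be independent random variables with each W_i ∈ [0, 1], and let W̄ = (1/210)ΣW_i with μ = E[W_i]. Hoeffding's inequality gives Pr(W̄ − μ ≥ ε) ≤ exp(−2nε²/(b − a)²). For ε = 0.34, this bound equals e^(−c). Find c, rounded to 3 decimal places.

48.552

c = 2nε²/(b − a)² = 2·210·0.34² / 1² = 48.5520.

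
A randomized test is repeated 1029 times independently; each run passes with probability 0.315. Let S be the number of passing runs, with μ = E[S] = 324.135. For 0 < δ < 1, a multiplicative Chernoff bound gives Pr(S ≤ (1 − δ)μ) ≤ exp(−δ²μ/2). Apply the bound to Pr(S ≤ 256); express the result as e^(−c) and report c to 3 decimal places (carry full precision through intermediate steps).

7.161

Write 256 = (1 − δ)μ, so δ = 1 − 256/324.135 = 0.2102056…
Then the exponent is δ²μ/2 = (μ − 256)²/(2μ) = 7.161180.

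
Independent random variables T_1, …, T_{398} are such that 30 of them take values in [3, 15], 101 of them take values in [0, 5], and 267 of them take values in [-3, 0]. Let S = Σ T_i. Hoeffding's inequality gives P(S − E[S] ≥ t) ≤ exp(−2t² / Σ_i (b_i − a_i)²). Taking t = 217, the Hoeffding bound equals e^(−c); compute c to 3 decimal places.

10.184

Σ(b_i − a_i)² = 30·12² + 101·5² + 267·3² = 9248.
c = 2t² / 9248 = 2·217² / 9248 = 10.1836.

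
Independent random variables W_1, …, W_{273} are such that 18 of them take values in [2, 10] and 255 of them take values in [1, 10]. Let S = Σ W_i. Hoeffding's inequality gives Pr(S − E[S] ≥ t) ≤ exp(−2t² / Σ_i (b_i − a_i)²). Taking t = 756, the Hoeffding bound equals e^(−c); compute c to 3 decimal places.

Σ(b_i − a_i)² = 18·8² + 255·9² = 21807.
c = 2t² / 21807 = 2·756² / 21807 = 52.4177.

52.418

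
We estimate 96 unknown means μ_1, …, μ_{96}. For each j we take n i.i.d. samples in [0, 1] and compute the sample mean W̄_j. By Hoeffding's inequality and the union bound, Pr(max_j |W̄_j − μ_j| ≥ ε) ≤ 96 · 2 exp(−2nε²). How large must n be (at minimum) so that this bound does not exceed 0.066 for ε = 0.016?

15578

Need 2·96·exp(−2nε²) ≤ 0.066, i.e. exp(−2nε²) ≤ 0.066/192.
So 2nε² ≥ ln(192/0.066) = 7.975596.
Hence n ≥ 7.975596/(2·0.016²) = 15577.336.
The smallest integer n is 15578.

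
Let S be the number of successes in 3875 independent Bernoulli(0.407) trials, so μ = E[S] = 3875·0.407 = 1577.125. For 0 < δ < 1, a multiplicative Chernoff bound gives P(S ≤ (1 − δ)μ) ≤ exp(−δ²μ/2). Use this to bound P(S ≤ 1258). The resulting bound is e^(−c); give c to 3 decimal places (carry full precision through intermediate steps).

Write 1258 = (1 − δ)μ, so δ = 1 − 1258/1577.125 = 0.202346…
Then the exponent is δ²μ/2 = (μ − 1258)²/(2μ) = 32.286840.

32.287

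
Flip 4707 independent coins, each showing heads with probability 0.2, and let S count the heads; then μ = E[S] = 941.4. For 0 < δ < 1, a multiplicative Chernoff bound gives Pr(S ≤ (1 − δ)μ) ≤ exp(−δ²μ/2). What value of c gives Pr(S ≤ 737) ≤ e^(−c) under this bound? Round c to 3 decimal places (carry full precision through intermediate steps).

Write 737 = (1 − δ)μ, so δ = 1 − 737/941.4 = 0.2171234…
Then the exponent is δ²μ/2 = (μ − 737)²/(2μ) = 22.190015.

22.190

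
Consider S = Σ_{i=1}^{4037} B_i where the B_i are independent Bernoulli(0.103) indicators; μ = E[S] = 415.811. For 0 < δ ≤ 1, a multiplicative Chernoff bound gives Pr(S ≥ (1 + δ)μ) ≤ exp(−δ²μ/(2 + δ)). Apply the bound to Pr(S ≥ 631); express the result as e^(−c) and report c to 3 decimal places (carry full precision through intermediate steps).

44.236

Write 631 = (1 + δ)μ, so δ = 631/415.811 − 1 = 0.5175164…
Then the exponent is δ²μ/(2 + δ) = (631 − μ)² / (μ·(2 + δ)) = 44.235593.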